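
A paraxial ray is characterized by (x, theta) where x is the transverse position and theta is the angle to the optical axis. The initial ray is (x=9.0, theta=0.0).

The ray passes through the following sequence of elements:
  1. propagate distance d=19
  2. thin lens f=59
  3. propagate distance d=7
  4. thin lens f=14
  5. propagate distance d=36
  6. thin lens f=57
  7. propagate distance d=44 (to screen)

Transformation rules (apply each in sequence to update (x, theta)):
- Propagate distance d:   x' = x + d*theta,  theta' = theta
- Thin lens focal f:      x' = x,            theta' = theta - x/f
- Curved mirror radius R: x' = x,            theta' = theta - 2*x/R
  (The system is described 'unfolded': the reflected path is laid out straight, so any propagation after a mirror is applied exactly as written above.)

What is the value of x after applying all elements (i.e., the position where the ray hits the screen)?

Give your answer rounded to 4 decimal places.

Initial: x=9.0000 theta=0.0000
After 1 (propagate distance d=19): x=9.0000 theta=0.0000
After 2 (thin lens f=59): x=9.0000 theta=-9/59 (≈-0.1525)
After 3 (propagate distance d=7): x=468/59 (≈7.9322) theta=-9/59 (≈-0.1525)
After 4 (thin lens f=14): x=468/59 (≈7.9322) theta=-297/413 (≈-0.7191)
After 5 (propagate distance d=36): x=-7416/413 (≈-17.9564) theta=-297/413 (≈-0.7191)
After 6 (thin lens f=57): x=-7416/413 (≈-17.9564) theta=-453/1121 (≈-0.4041)
After 7 (propagate distance d=44 (to screen)): x=-280428/7847 (≈-35.7370) theta=-453/1121 (≈-0.4041)
Rounded to 4 decimal places: x = -35.7370

Answer: -35.7370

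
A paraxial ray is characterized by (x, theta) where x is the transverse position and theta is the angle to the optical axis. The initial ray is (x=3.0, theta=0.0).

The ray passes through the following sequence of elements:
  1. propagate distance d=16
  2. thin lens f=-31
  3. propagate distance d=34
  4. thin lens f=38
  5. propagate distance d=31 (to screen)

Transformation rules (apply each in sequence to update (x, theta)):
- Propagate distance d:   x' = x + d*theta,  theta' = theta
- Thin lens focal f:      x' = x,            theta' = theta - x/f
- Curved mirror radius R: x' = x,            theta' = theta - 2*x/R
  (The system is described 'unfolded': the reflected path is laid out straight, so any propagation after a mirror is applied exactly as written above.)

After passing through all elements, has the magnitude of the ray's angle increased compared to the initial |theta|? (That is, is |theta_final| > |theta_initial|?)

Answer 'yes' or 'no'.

Answer: yes

Derivation:
Initial: x=3.0000 theta=0.0000
After 1 (propagate distance d=16): x=3.0000 theta=0.0000
After 2 (thin lens f=-31): x=3.0000 theta=3/31 (≈0.0968)
After 3 (propagate distance d=34): x=195/31 (≈6.2903) theta=3/31 (≈0.0968)
After 4 (thin lens f=38): x=195/31 (≈6.2903) theta=-81/1178 (≈-0.0688)
After 5 (propagate distance d=31 (to screen)): x=4899/1178 (≈4.1587) theta=-81/1178 (≈-0.0688)
|theta_initial|=0.0000 |theta_final|=81/1178 (≈0.0688) -> increased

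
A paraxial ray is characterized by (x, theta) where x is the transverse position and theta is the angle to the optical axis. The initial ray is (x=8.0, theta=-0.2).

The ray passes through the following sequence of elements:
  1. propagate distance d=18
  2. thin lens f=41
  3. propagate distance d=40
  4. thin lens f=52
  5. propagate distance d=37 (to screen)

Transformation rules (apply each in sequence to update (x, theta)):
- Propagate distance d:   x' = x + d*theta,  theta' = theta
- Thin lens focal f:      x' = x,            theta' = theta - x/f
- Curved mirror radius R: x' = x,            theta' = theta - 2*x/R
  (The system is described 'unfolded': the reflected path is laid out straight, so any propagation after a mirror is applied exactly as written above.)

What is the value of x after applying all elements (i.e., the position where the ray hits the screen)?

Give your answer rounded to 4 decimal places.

Answer: -13.6475

Derivation:
Initial: x=8.0000 theta=-0.2000
After 1 (propagate distance d=18): x=4.4000 theta=-0.2000
After 2 (thin lens f=41): x=4.4000 theta=-63/205 (≈-0.3073)
After 3 (propagate distance d=40): x=-1618/205 (≈-7.8927) theta=-63/205 (≈-0.3073)
After 4 (thin lens f=52): x=-1618/205 (≈-7.8927) theta=-829/5330 (≈-0.1555)
After 5 (propagate distance d=37 (to screen)): x=-72741/5330 (≈-13.6475) theta=-829/5330 (≈-0.1555)
Rounded to 4 decimal places: x = -13.6475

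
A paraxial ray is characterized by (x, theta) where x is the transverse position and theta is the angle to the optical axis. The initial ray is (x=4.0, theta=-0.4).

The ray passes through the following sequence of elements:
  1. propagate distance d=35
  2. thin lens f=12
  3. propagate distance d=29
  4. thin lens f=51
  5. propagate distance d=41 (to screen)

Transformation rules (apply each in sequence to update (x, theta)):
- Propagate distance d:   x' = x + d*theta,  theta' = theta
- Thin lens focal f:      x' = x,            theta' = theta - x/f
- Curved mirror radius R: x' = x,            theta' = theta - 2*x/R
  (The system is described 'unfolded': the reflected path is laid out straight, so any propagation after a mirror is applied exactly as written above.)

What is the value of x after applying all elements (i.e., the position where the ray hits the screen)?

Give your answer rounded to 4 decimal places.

Initial: x=4.0000 theta=-0.4000
After 1 (propagate distance d=35): x=-10.0000 theta=-0.4000
After 2 (thin lens f=12): x=-10.0000 theta=13/30 (≈0.4333)
After 3 (propagate distance d=29): x=77/30 (≈2.5667) theta=13/30 (≈0.4333)
After 4 (thin lens f=51): x=77/30 (≈2.5667) theta=293/765 (≈0.3830)
After 5 (propagate distance d=41 (to screen)): x=27953/1530 (≈18.2699) theta=293/765 (≈0.3830)
Rounded to 4 decimal places: x = 18.2699

Answer: 18.2699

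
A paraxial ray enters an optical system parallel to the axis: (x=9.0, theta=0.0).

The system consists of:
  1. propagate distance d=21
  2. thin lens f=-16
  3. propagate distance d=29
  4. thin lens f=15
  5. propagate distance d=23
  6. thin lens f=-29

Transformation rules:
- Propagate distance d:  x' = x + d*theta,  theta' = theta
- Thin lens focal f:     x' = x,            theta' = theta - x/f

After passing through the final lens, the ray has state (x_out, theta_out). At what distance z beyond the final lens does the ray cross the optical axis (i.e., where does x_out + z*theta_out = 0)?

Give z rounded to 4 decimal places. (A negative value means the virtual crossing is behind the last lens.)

Answer: -0.4915

Derivation:
Initial: x=9.0000 theta=0.0000
After 1 (propagate distance d=21): x=9.0000 theta=0.0000
After 2 (thin lens f=-16): x=9.0000 theta=0.5625
After 3 (propagate distance d=29): x=25.3125 theta=0.5625
After 4 (thin lens f=15): x=25.3125 theta=-1.1250
After 5 (propagate distance d=23): x=-0.5625 theta=-1.1250
After 6 (thin lens f=-29): x=-0.5625 theta=-531/464 (≈-1.1444)
z_focus = -x_out/theta_out = -(-0.5625)/(-531/464) = -29/59 ≈ -0.4915
Rounded to 4 decimal places: z = -0.4915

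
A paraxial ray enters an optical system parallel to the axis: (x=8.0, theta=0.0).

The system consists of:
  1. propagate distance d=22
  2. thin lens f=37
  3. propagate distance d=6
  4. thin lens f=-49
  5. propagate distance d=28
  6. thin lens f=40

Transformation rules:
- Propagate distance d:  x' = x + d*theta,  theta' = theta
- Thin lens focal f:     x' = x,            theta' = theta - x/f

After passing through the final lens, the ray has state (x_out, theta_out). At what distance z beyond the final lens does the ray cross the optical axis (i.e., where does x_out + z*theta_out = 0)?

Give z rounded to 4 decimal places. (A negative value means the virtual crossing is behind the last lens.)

Initial: x=8.0000 theta=0.0000
After 1 (propagate distance d=22): x=8.0000 theta=0.0000
After 2 (thin lens f=37): x=8.0000 theta=-8/37 (≈-0.2162)
After 3 (propagate distance d=6): x=248/37 (≈6.7027) theta=-8/37 (≈-0.2162)
After 4 (thin lens f=-49): x=248/37 (≈6.7027) theta=-144/1813 (≈-0.0794)
After 5 (propagate distance d=28): x=1160/259 (≈4.4788) theta=-144/1813 (≈-0.0794)
After 6 (thin lens f=40): x=1160/259 (≈4.4788) theta=-347/1813 (≈-0.1914)
z_focus = -x_out/theta_out = -(1160/259)/(-347/1813) = 8120/347 ≈ 23.4006
Rounded to 4 decimal places: z = 23.4006

Answer: 23.4006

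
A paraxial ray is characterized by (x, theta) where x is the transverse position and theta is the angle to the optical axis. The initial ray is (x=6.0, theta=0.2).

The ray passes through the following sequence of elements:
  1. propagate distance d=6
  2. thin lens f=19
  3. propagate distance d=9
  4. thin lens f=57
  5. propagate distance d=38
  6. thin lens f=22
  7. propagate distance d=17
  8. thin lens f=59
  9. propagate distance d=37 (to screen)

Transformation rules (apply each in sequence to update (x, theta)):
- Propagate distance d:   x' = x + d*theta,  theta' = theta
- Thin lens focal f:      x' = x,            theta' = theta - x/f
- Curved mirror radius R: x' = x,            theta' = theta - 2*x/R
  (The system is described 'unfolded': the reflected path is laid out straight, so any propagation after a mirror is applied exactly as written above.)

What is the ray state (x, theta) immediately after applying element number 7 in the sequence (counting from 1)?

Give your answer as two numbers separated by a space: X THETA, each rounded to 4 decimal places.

Answer: -5.8312 -0.0526

Derivation:
Initial: x=6.0000 theta=0.2000
After 1 (propagate distance d=6): x=7.2000 theta=0.2000
After 2 (thin lens f=19): x=7.2000 theta=-17/95 (≈-0.1789)
After 3 (propagate distance d=9): x=531/95 (≈5.5895) theta=-17/95 (≈-0.1789)
After 4 (thin lens f=57): x=531/95 (≈5.5895) theta=-100/361 (≈-0.2770)
After 5 (propagate distance d=38): x=-469/95 (≈-4.9368) theta=-100/361 (≈-0.2770)
After 6 (thin lens f=22): x=-469/95 (≈-4.9368) theta=-2089/39710 (≈-0.0526)
After 7 (propagate distance d=17): x=-46311/7942 (≈-5.8312) theta=-2089/39710 (≈-0.0526)
Rounded to 4 decimal places: x = -5.8312, theta = -0.0526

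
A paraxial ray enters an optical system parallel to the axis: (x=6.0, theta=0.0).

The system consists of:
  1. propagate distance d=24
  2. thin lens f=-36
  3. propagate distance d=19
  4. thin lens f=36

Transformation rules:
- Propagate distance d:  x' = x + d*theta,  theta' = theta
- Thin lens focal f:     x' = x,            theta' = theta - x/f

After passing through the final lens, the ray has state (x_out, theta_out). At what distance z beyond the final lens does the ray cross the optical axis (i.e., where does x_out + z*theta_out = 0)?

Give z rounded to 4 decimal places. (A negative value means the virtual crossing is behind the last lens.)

Initial: x=6.0000 theta=0.0000
After 1 (propagate distance d=24): x=6.0000 theta=0.0000
After 2 (thin lens f=-36): x=6.0000 theta=1/6 (≈0.1667)
After 3 (propagate distance d=19): x=55/6 (≈9.1667) theta=1/6 (≈0.1667)
After 4 (thin lens f=36): x=55/6 (≈9.1667) theta=-19/216 (≈-0.0880)
z_focus = -x_out/theta_out = -(55/6)/(-19/216) = 1980/19 ≈ 104.2105
Rounded to 4 decimal places: z = 104.2105

Answer: 104.2105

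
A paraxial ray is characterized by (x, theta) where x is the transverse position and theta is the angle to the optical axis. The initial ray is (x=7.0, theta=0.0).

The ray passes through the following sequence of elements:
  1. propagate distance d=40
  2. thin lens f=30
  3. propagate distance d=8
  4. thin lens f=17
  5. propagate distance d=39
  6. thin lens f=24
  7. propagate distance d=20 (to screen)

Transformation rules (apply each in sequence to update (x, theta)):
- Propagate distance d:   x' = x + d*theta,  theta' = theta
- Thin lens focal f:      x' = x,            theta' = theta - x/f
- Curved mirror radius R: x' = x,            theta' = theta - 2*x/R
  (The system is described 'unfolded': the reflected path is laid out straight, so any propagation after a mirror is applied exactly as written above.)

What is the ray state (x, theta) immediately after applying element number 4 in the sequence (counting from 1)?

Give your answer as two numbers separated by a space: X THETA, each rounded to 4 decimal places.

Initial: x=7.0000 theta=0.0000
After 1 (propagate distance d=40): x=7.0000 theta=0.0000
After 2 (thin lens f=30): x=7.0000 theta=-7/30 (≈-0.2333)
After 3 (propagate distance d=8): x=77/15 (≈5.1333) theta=-7/30 (≈-0.2333)
After 4 (thin lens f=17): x=77/15 (≈5.1333) theta=-91/170 (≈-0.5353)
Rounded to 4 decimal places: x = 5.1333, theta = -0.5353

Answer: 5.1333 -0.5353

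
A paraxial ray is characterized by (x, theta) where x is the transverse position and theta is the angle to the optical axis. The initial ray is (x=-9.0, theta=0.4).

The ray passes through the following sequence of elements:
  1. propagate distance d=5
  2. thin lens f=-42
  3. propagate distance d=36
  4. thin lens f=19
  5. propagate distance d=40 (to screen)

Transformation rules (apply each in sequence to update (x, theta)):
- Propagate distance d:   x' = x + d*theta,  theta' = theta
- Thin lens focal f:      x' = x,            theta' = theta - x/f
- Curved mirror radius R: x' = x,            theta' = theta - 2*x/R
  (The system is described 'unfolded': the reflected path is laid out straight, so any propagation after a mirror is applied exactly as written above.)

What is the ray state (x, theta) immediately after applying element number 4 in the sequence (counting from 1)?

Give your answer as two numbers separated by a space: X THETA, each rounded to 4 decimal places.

Answer: 1.4000 0.1596

Derivation:
Initial: x=-9.0000 theta=0.4000
After 1 (propagate distance d=5): x=-7.0000 theta=0.4000
After 2 (thin lens f=-42): x=-7.0000 theta=7/30 (≈0.2333)
After 3 (propagate distance d=36): x=1.4000 theta=7/30 (≈0.2333)
After 4 (thin lens f=19): x=1.4000 theta=91/570 (≈0.1596)
Rounded to 4 decimal places: x = 1.4000, theta = 0.1596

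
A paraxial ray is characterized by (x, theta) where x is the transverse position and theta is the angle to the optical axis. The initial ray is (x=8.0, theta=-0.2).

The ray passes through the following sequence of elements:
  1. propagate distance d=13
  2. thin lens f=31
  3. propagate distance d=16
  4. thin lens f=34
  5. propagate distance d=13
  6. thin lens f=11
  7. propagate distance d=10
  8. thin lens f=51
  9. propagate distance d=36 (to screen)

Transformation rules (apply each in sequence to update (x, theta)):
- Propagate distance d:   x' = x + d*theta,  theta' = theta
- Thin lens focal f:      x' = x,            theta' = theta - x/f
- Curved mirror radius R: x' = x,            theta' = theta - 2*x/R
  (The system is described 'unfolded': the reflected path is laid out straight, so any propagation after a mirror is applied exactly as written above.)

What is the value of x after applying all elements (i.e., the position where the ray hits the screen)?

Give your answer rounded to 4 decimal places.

Initial: x=8.0000 theta=-0.2000
After 1 (propagate distance d=13): x=5.4000 theta=-0.2000
After 2 (thin lens f=31): x=5.4000 theta=-58/155 (≈-0.3742)
After 3 (propagate distance d=16): x=-91/155 (≈-0.5871) theta=-58/155 (≈-0.3742)
After 4 (thin lens f=34): x=-91/155 (≈-0.5871) theta=-1881/5270 (≈-0.3569)
After 5 (propagate distance d=13): x=-27547/5270 (≈-5.2271) theta=-1881/5270 (≈-0.3569)
After 6 (thin lens f=11): x=-27547/5270 (≈-5.2271) theta=3428/28985 (≈0.1183)
After 7 (propagate distance d=10): x=-234457/57970 (≈-4.0445) theta=3428/28985 (≈0.1183)
After 8 (thin lens f=51): x=-234457/57970 (≈-4.0445) theta=584113/2956470 (≈0.1976)
After 9 (propagate distance d=36 (to screen)): x=3023587/985490 (≈3.0681) theta=584113/2956470 (≈0.1976)
Rounded to 4 decimal places: x = 3.0681

Answer: 3.0681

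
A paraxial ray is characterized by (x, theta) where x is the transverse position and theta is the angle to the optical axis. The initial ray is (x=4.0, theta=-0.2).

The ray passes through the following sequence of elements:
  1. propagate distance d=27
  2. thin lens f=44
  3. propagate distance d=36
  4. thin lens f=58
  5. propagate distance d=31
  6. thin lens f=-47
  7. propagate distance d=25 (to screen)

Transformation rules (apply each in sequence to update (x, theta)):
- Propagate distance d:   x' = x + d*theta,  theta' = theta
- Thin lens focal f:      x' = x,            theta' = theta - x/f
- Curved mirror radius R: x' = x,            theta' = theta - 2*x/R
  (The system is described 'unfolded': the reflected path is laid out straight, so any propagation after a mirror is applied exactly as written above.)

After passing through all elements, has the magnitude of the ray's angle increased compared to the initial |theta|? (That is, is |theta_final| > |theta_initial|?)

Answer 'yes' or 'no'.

Answer: yes

Derivation:
Initial: x=4.0000 theta=-0.2000
After 1 (propagate distance d=27): x=-1.4000 theta=-0.2000
After 2 (thin lens f=44): x=-1.4000 theta=-37/220 (≈-0.1682)
After 3 (propagate distance d=36): x=-82/11 (≈-7.4545) theta=-37/220 (≈-0.1682)
After 4 (thin lens f=58): x=-82/11 (≈-7.4545) theta=-23/580 (≈-0.0397)
After 5 (propagate distance d=31): x=-55403/6380 (≈-8.6839) theta=-23/580 (≈-0.0397)
After 6 (thin lens f=-47): x=-55403/6380 (≈-8.6839) theta=-33647/149930 (≈-0.2244)
After 7 (propagate distance d=25 (to screen)): x=-4286291/299860 (≈-14.2943) theta=-33647/149930 (≈-0.2244)
|theta_initial|=0.2000 |theta_final|=33647/149930 (≈0.2244) -> increased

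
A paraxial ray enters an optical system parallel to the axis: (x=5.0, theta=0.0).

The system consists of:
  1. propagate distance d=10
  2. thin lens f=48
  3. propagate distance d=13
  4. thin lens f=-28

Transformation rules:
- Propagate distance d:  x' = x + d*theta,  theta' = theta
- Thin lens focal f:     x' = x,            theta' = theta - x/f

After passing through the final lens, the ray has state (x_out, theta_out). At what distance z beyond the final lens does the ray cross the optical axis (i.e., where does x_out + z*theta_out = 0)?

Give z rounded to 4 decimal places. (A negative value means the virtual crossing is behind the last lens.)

Initial: x=5.0000 theta=0.0000
After 1 (propagate distance d=10): x=5.0000 theta=0.0000
After 2 (thin lens f=48): x=5.0000 theta=-5/48 (≈-0.1042)
After 3 (propagate distance d=13): x=175/48 (≈3.6458) theta=-5/48 (≈-0.1042)
After 4 (thin lens f=-28): x=175/48 (≈3.6458) theta=5/192 (≈0.0260)
z_focus = -x_out/theta_out = -(175/48)/(5/192) = -140.0000
Rounded to 4 decimal places: z = -140.0000

Answer: -140.0000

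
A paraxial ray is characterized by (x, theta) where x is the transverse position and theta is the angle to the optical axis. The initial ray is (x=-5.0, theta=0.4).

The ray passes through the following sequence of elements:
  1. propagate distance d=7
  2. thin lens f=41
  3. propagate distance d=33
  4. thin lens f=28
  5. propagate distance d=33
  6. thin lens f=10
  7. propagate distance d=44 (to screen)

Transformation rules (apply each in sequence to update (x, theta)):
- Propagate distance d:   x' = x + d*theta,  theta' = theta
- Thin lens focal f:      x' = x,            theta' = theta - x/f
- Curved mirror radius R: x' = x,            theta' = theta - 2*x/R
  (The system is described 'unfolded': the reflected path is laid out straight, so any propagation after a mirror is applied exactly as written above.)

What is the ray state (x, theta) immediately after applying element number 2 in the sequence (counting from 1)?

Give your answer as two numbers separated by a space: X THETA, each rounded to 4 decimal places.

Answer: -2.2000 0.4537

Derivation:
Initial: x=-5.0000 theta=0.4000
After 1 (propagate distance d=7): x=-2.2000 theta=0.4000
After 2 (thin lens f=41): x=-2.2000 theta=93/205 (≈0.4537)
Rounded to 4 decimal places: x = -2.2000, theta = 0.4537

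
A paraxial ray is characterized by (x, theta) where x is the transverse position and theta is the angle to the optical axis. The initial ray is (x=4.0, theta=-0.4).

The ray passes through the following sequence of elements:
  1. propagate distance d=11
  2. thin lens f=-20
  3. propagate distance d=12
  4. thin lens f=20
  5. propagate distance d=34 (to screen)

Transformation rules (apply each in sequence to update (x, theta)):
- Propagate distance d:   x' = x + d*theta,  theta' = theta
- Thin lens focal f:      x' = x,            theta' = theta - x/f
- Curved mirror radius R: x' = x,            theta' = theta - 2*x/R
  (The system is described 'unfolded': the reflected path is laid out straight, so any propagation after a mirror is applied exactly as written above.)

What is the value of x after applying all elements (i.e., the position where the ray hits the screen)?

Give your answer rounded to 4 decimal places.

Initial: x=4.0000 theta=-0.4000
After 1 (propagate distance d=11): x=-0.4000 theta=-0.4000
After 2 (thin lens f=-20): x=-0.4000 theta=-0.4200
After 3 (propagate distance d=12): x=-5.4400 theta=-0.4200
After 4 (thin lens f=20): x=-5.4400 theta=-0.1480
After 5 (propagate distance d=34 (to screen)): x=-10.4720 theta=-0.1480
Rounded to 4 decimal places: x = -10.4720

Answer: -10.4720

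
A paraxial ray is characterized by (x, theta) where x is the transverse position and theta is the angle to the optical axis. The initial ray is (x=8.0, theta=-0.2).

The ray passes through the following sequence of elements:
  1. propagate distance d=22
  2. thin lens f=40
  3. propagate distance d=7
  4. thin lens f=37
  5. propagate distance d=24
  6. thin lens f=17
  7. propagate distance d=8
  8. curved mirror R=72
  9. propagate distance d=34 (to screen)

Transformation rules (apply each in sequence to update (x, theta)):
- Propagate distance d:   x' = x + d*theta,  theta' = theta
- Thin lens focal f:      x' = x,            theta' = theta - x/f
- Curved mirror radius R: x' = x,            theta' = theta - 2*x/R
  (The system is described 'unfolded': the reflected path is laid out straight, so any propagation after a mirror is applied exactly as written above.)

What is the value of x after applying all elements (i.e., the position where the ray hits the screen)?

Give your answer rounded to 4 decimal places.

Answer: 1.1778

Derivation:
Initial: x=8.0000 theta=-0.2000
After 1 (propagate distance d=22): x=3.6000 theta=-0.2000
After 2 (thin lens f=40): x=3.6000 theta=-0.2900
After 3 (propagate distance d=7): x=1.5700 theta=-0.2900
After 4 (thin lens f=37): x=1.5700 theta=-123/370 (≈-0.3324)
After 5 (propagate distance d=24): x=-23711/3700 (≈-6.4084) theta=-123/370 (≈-0.3324)
After 6 (thin lens f=17): x=-23711/3700 (≈-6.4084) theta=2801/62900 (≈0.0445)
After 7 (propagate distance d=8): x=-380679/62900 (≈-6.0521) theta=2801/62900 (≈0.0445)
After 8 (curved mirror R=72): x=-380679/62900 (≈-6.0521) theta=32101/150960 (≈0.2126)
After 9 (propagate distance d=34 (to screen)): x=444511/377400 (≈1.1778) theta=32101/150960 (≈0.2126)
Rounded to 4 decimal places: x = 1.1778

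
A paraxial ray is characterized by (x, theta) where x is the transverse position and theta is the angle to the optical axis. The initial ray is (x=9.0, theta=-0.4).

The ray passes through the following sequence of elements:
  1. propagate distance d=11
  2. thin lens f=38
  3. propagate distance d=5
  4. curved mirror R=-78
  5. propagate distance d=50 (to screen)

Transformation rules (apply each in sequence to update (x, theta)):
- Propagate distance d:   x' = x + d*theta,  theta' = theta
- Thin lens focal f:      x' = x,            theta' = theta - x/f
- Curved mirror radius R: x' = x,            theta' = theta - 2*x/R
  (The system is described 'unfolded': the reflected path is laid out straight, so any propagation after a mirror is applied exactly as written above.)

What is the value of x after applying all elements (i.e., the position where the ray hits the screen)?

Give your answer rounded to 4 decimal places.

Answer: -21.5005

Derivation:
Initial: x=9.0000 theta=-0.4000
After 1 (propagate distance d=11): x=4.6000 theta=-0.4000
After 2 (thin lens f=38): x=4.6000 theta=-99/190 (≈-0.5211)
After 3 (propagate distance d=5): x=379/190 (≈1.9947) theta=-99/190 (≈-0.5211)
After 4 (curved mirror R=-78): x=379/190 (≈1.9947) theta=-1741/3705 (≈-0.4699)
After 5 (propagate distance d=50 (to screen)): x=-159319/7410 (≈-21.5005) theta=-1741/3705 (≈-0.4699)
Rounded to 4 decimal places: x = -21.5005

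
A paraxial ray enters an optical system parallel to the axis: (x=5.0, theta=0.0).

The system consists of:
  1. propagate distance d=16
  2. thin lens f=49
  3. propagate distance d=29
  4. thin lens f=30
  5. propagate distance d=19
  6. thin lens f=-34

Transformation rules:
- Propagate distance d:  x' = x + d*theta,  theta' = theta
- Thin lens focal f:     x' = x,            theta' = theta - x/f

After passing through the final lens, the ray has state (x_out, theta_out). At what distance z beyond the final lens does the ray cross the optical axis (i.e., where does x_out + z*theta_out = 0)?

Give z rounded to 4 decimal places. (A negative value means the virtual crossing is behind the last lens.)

Answer: -5.8049

Derivation:
Initial: x=5.0000 theta=0.0000
After 1 (propagate distance d=16): x=5.0000 theta=0.0000
After 2 (thin lens f=49): x=5.0000 theta=-5/49 (≈-0.1020)
After 3 (propagate distance d=29): x=100/49 (≈2.0408) theta=-5/49 (≈-0.1020)
After 4 (thin lens f=30): x=100/49 (≈2.0408) theta=-25/147 (≈-0.1701)
After 5 (propagate distance d=19): x=-25/21 (≈-1.1905) theta=-25/147 (≈-0.1701)
After 6 (thin lens f=-34): x=-25/21 (≈-1.1905) theta=-1025/4998 (≈-0.2051)
z_focus = -x_out/theta_out = -(-25/21)/(-1025/4998) = -238/41 ≈ -5.8049
Rounded to 4 decimal places: z = -5.8049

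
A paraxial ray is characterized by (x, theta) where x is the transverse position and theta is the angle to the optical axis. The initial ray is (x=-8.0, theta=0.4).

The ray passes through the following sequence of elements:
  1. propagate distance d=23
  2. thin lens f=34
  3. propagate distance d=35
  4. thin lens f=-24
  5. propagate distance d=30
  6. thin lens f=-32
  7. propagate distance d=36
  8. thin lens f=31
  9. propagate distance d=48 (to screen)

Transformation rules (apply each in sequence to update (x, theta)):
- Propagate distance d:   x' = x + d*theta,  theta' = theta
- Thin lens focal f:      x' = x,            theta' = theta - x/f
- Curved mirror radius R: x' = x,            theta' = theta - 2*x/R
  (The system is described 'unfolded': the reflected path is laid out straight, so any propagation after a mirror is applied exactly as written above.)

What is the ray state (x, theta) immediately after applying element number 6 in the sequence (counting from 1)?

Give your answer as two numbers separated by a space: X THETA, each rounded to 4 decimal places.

Answer: 42.3618 2.2704

Derivation:
Initial: x=-8.0000 theta=0.4000
After 1 (propagate distance d=23): x=1.2000 theta=0.4000
After 2 (thin lens f=34): x=1.2000 theta=31/85 (≈0.3647)
After 3 (propagate distance d=35): x=1187/85 (≈13.9647) theta=31/85 (≈0.3647)
After 4 (thin lens f=-24): x=1187/85 (≈13.9647) theta=1931/2040 (≈0.9466)
After 5 (propagate distance d=30): x=14403/340 (≈42.3618) theta=1931/2040 (≈0.9466)
After 6 (thin lens f=-32): x=14403/340 (≈42.3618) theta=14821/6528 (≈2.2704)
Rounded to 4 decimal places: x = 42.3618, theta = 2.2704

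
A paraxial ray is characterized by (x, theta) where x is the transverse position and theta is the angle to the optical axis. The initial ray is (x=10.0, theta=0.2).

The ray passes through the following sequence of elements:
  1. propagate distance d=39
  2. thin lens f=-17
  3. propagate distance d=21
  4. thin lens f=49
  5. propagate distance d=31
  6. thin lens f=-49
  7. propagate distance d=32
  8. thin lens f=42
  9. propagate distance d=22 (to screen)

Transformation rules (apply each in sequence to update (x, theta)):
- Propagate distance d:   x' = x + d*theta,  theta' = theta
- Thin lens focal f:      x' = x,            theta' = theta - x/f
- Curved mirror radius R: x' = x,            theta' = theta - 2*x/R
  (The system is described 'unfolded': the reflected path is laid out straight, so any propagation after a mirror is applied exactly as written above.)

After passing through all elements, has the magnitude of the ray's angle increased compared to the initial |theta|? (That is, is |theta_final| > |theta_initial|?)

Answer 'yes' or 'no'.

Initial: x=10.0000 theta=0.2000
After 1 (propagate distance d=39): x=17.8000 theta=0.2000
After 2 (thin lens f=-17): x=17.8000 theta=106/85 (≈1.2471)
After 3 (propagate distance d=21): x=3739/85 (≈43.9882) theta=106/85 (≈1.2471)
After 4 (thin lens f=49): x=3739/85 (≈43.9882) theta=291/833 (≈0.3493)
After 5 (propagate distance d=31): x=228316/4165 (≈54.8178) theta=291/833 (≈0.3493)
After 6 (thin lens f=-49): x=228316/4165 (≈54.8178) theta=299611/204085 (≈1.4681)
After 7 (propagate distance d=32): x=20775036/204085 (≈101.7960) theta=299611/204085 (≈1.4681)
After 8 (thin lens f=42): x=20775036/204085 (≈101.7960) theta=-1365229/1428595 (≈-0.9556)
After 9 (propagate distance d=22 (to screen)): x=115390214/1428595 (≈80.7718) theta=-1365229/1428595 (≈-0.9556)
|theta_initial|=0.2000 |theta_final|=1365229/1428595 (≈0.9556) -> increased

Answer: yes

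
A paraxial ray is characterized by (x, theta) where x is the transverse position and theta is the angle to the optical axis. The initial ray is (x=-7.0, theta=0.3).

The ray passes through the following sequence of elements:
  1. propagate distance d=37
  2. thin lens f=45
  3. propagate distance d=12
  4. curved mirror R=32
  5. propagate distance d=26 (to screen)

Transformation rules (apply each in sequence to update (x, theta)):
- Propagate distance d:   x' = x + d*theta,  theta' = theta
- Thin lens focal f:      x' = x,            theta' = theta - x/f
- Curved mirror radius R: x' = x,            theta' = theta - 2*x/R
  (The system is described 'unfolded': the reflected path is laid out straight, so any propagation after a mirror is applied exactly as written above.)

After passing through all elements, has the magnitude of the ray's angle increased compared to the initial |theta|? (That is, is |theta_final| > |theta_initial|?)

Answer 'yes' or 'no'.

Initial: x=-7.0000 theta=0.3000
After 1 (propagate distance d=37): x=4.1000 theta=0.3000
After 2 (thin lens f=45): x=4.1000 theta=47/225 (≈0.2089)
After 3 (propagate distance d=12): x=991/150 (≈6.6067) theta=47/225 (≈0.2089)
After 4 (curved mirror R=32): x=991/150 (≈6.6067) theta=-1469/7200 (≈-0.2040)
After 5 (propagate distance d=26 (to screen)): x=4687/3600 (≈1.3019) theta=-1469/7200 (≈-0.2040)
|theta_initial|=0.3000 |theta_final|=1469/7200 (≈0.2040) -> not increased

Answer: no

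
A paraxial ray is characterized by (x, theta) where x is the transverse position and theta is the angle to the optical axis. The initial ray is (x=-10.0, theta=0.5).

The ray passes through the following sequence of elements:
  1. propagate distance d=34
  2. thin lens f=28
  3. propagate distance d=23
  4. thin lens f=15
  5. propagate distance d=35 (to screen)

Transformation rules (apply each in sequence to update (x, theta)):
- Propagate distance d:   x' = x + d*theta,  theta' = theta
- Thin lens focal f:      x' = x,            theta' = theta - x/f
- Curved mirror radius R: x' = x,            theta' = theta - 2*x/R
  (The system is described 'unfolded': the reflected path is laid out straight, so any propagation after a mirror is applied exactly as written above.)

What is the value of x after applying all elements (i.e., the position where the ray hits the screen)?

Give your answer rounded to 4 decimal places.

Answer: -8.2500

Derivation:
Initial: x=-10.0000 theta=0.5000
After 1 (propagate distance d=34): x=7.0000 theta=0.5000
After 2 (thin lens f=28): x=7.0000 theta=0.2500
After 3 (propagate distance d=23): x=12.7500 theta=0.2500
After 4 (thin lens f=15): x=12.7500 theta=-0.6000
After 5 (propagate distance d=35 (to screen)): x=-8.2500 theta=-0.6000
Rounded to 4 decimal places: x = -8.2500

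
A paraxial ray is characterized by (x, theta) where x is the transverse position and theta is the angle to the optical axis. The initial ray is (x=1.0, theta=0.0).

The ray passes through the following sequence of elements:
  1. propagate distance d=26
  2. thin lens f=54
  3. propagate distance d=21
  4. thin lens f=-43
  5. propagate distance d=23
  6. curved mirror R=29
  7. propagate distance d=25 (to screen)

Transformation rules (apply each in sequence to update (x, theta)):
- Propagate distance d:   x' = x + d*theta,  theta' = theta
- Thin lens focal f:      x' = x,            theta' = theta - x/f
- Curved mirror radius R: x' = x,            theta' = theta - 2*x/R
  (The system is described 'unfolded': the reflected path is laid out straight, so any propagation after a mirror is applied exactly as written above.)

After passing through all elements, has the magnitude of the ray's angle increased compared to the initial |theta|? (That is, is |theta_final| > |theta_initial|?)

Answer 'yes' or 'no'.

Initial: x=1.0000 theta=0.0000
After 1 (propagate distance d=26): x=1.0000 theta=0.0000
After 2 (thin lens f=54): x=1.0000 theta=-1/54 (≈-0.0185)
After 3 (propagate distance d=21): x=11/18 (≈0.6111) theta=-1/54 (≈-0.0185)
After 4 (thin lens f=-43): x=11/18 (≈0.6111) theta=-5/1161 (≈-0.0043)
After 5 (propagate distance d=23): x=1189/2322 (≈0.5121) theta=-5/1161 (≈-0.0043)
After 6 (curved mirror R=29): x=1189/2322 (≈0.5121) theta=-46/1161 (≈-0.0396)
After 7 (propagate distance d=25 (to screen)): x=-1111/2322 (≈-0.4785) theta=-46/1161 (≈-0.0396)
|theta_initial|=0.0000 |theta_final|=46/1161 (≈0.0396) -> increased

Answer: yes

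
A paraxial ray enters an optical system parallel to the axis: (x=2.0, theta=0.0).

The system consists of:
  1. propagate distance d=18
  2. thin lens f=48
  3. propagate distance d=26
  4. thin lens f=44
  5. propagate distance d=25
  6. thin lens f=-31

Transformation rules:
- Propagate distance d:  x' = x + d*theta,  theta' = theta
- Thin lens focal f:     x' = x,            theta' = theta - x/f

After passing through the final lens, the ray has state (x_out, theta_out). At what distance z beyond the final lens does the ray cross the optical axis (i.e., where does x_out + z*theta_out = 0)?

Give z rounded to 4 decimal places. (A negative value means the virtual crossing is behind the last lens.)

Answer: -7.7500

Derivation:
Initial: x=2.0000 theta=0.0000
After 1 (propagate distance d=18): x=2.0000 theta=0.0000
After 2 (thin lens f=48): x=2.0000 theta=-1/24 (≈-0.0417)
After 3 (propagate distance d=26): x=11/12 (≈0.9167) theta=-1/24 (≈-0.0417)
After 4 (thin lens f=44): x=11/12 (≈0.9167) theta=-0.0625
After 5 (propagate distance d=25): x=-31/48 (≈-0.6458) theta=-0.0625
After 6 (thin lens f=-31): x=-31/48 (≈-0.6458) theta=-1/12 (≈-0.0833)
z_focus = -x_out/theta_out = -(-31/48)/(-1/12) = -7.7500
Rounded to 4 decimal places: z = -7.7500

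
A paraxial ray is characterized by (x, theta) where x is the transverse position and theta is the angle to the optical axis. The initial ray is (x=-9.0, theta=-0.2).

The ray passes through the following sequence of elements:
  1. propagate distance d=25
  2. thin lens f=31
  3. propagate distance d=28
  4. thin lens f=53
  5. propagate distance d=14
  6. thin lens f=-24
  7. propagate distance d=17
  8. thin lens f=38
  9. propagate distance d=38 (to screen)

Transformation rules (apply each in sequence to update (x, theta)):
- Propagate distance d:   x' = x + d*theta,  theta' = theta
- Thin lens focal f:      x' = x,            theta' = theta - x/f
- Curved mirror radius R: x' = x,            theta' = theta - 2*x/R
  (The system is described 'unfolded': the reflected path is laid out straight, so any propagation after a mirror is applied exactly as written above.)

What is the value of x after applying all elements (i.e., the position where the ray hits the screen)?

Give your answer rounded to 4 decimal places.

Initial: x=-9.0000 theta=-0.2000
After 1 (propagate distance d=25): x=-14.0000 theta=-0.2000
After 2 (thin lens f=31): x=-14.0000 theta=39/155 (≈0.2516)
After 3 (propagate distance d=28): x=-1078/155 (≈-6.9548) theta=39/155 (≈0.2516)
After 4 (thin lens f=53): x=-1078/155 (≈-6.9548) theta=629/1643 (≈0.3828)
After 5 (propagate distance d=14): x=-13104/8215 (≈-1.5951) theta=629/1643 (≈0.3828)
After 6 (thin lens f=-24): x=-13104/8215 (≈-1.5951) theta=2599/8215 (≈0.3164)
After 7 (propagate distance d=17): x=31079/8215 (≈3.7832) theta=2599/8215 (≈0.3164)
After 8 (thin lens f=38): x=31079/8215 (≈3.7832) theta=67683/312170 (≈0.2168)
After 9 (propagate distance d=38 (to screen)): x=98762/8215 (≈12.0222) theta=67683/312170 (≈0.2168)
Rounded to 4 decimal places: x = 12.0222

Answer: 12.0222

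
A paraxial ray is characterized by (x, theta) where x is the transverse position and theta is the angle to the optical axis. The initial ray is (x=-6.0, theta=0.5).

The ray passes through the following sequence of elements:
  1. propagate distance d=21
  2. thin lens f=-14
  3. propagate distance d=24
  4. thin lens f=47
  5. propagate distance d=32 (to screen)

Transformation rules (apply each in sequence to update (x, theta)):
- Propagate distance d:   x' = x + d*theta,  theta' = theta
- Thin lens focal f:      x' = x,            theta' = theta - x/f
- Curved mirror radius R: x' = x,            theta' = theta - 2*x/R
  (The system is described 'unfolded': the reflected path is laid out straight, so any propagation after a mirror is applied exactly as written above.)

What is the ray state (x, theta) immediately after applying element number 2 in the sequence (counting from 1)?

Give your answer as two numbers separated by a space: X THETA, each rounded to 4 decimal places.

Answer: 4.5000 0.8214

Derivation:
Initial: x=-6.0000 theta=0.5000
After 1 (propagate distance d=21): x=4.5000 theta=0.5000
After 2 (thin lens f=-14): x=4.5000 theta=23/28 (≈0.8214)
Rounded to 4 decimal places: x = 4.5000, theta = 0.8214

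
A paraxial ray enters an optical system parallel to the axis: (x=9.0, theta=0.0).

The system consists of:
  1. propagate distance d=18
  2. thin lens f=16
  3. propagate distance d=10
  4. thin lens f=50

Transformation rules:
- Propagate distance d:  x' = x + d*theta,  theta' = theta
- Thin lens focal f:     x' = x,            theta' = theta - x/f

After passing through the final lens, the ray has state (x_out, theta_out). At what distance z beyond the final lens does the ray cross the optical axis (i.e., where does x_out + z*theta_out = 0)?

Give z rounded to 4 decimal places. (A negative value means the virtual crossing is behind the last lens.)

Answer: 5.3571

Derivation:
Initial: x=9.0000 theta=0.0000
After 1 (propagate distance d=18): x=9.0000 theta=0.0000
After 2 (thin lens f=16): x=9.0000 theta=-0.5625
After 3 (propagate distance d=10): x=3.3750 theta=-0.5625
After 4 (thin lens f=50): x=3.3750 theta=-0.6300
z_focus = -x_out/theta_out = -(3.3750)/(-0.6300) = 75/14 ≈ 5.3571
Rounded to 4 decimal places: z = 5.3571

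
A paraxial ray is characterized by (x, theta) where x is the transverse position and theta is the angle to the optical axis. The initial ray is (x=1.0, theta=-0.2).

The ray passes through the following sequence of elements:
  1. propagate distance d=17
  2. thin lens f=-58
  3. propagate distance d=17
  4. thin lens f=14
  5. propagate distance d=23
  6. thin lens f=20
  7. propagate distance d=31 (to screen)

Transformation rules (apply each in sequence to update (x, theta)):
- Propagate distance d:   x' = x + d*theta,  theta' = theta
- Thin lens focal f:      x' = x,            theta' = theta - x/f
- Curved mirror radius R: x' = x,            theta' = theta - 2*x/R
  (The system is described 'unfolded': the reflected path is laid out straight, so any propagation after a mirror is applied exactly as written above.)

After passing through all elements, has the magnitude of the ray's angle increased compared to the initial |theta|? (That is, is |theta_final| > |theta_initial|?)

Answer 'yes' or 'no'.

Initial: x=1.0000 theta=-0.2000
After 1 (propagate distance d=17): x=-2.4000 theta=-0.2000
After 2 (thin lens f=-58): x=-2.4000 theta=-7/29 (≈-0.2414)
After 3 (propagate distance d=17): x=-943/145 (≈-6.5034) theta=-7/29 (≈-0.2414)
After 4 (thin lens f=14): x=-943/145 (≈-6.5034) theta=453/2030 (≈0.2232)
After 5 (propagate distance d=23): x=-2783/2030 (≈-1.3709) theta=453/2030 (≈0.2232)
After 6 (thin lens f=20): x=-2783/2030 (≈-1.3709) theta=11843/40600 (≈0.2917)
After 7 (propagate distance d=31 (to screen)): x=311473/40600 (≈7.6717) theta=11843/40600 (≈0.2917)
|theta_initial|=0.2000 |theta_final|=11843/40600 (≈0.2917) -> increased

Answer: yes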